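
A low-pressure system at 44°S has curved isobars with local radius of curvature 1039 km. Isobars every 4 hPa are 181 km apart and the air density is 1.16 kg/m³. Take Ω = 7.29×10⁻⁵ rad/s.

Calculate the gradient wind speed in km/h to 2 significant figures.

59 km/h

Coriolis parameter at 44°S:
f = 2Ω sin φ = 2 × 7.29×10⁻⁵ × sin 44° = 1.01×10⁻⁴ s⁻¹
Pressure gradient: |∂P/∂n| = 400 Pa / 181000 m = 2.21×10⁻³ Pa/m
Geostrophic speed: V_g = |∂P/∂n|/(fρ) = 2.21×10⁻³/(1.01×10⁻⁴ × 1.16) = 18.8 m/s
Around a low, centrifugal force acts outward with Coriolis, so pressure-gradient force balances both:
(1/ρ)|∂P/∂n| = fV + V²/R  →  V² + fR·V − fR·V_g = 0
With fR = 1.01×10⁻⁴ × 1039×10³ m = 105 m/s:
V = [−fR + √((fR)² + 4 fR V_g)]/2 = [−105 + √(105² + 4×105×18.8)]/2 = 16.3 m/s
Subgeostrophic (V < V_g = 18.8 m/s), as expected around a low.
Converting: 16.3 m/s × 3.6 = 59 km/h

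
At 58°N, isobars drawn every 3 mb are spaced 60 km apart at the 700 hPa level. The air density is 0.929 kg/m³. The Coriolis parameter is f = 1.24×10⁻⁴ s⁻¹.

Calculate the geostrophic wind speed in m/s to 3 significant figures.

Pressure gradient: |∂P/∂n| = 300 Pa / 60000 m = 5.00×10⁻³ Pa/m
Geostrophic balance (pressure-gradient force = Coriolis force):
V_g = (1/(fρ)) |∂P/∂n| = 5.00×10⁻³ / (1.24×10⁻⁴ × 0.929) = 43.4 m/s

43.4 m/s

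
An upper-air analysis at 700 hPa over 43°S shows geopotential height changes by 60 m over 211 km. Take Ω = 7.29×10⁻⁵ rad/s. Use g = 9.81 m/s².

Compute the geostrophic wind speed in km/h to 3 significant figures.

Coriolis parameter at 43°S:
f = 2Ω sin φ = 2 × 7.29×10⁻⁵ × sin 43° = 9.94×10⁻⁵ s⁻¹
Height gradient: |∂Z/∂n| = 60 m / 211000 m = 2.84×10⁻⁴
On a pressure surface, geostrophic balance gives V_g = (g/f)|∂Z/∂n|:
V_g = 9.81 × 2.84×10⁻⁴ / 9.94×10⁻⁵ = 28.1 m/s
Converting: 28.1 m/s × 3.6 = 101 km/h

101 km/h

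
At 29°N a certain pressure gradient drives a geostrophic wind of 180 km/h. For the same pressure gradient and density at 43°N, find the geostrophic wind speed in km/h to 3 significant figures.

128 km/h

With the same pressure gradient and density, V_g ∝ 1/f ∝ 1/sin φ.
V₂ = V₁ · sin φ₁ / sin φ₂ = 180 × sin 29° / sin 43°
V₂ = 180 × 0.4848/0.6820 = 128 km/h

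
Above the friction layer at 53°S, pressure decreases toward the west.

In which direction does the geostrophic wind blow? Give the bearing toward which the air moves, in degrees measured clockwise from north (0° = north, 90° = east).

180°

The pressure-gradient force points toward the west (bearing 270°).
Geostrophic balance: in the Southern Hemisphere the Coriolis force deflects motion to the left, so the geostrophic wind blows 90° to the left of the pressure-gradient force (low pressure on the right).
Rotating 270° by 90° counterclockwise gives 180° — the wind blows toward the south.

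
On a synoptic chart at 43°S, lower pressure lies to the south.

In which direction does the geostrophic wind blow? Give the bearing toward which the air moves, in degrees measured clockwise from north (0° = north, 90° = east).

090°

The pressure-gradient force points toward the south (bearing 180°).
Geostrophic balance: in the Southern Hemisphere the Coriolis force deflects motion to the left, so the geostrophic wind blows 90° to the left of the pressure-gradient force (low pressure on the right).
Rotating 180° by 90° counterclockwise gives 090° — the wind blows toward the east.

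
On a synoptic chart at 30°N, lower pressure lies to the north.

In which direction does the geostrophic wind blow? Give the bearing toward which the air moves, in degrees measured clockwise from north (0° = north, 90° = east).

The pressure-gradient force points toward the north (bearing 000°).
Geostrophic balance: in the Northern Hemisphere the Coriolis force deflects motion to the right, so the geostrophic wind blows 90° to the right of the pressure-gradient force (low pressure on the left).
Rotating 000° by 90° clockwise gives 090° — the wind blows toward the east.

090°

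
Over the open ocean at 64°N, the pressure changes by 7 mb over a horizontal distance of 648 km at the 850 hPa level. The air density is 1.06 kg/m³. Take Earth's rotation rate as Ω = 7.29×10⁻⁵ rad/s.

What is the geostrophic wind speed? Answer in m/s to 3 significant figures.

7.78 m/s

Coriolis parameter at 64°N:
f = 2Ω sin φ = 2 × 7.29×10⁻⁵ × sin 64° = 1.31×10⁻⁴ s⁻¹
Pressure gradient: |∂P/∂n| = 700 Pa / 648000 m = 1.08×10⁻³ Pa/m
Geostrophic balance (pressure-gradient force = Coriolis force):
V_g = (1/(fρ)) |∂P/∂n| = 1.08×10⁻³ / (1.31×10⁻⁴ × 1.06) = 7.78 m/s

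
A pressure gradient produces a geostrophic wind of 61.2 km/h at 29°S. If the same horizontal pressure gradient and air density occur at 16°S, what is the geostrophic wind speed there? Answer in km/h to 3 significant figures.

108 km/h

With the same pressure gradient and density, V_g ∝ 1/f ∝ 1/sin φ.
V₂ = V₁ · sin φ₁ / sin φ₂ = 61.2 × sin 29° / sin 16°
V₂ = 61.2 × 0.4848/0.2756 = 108 km/h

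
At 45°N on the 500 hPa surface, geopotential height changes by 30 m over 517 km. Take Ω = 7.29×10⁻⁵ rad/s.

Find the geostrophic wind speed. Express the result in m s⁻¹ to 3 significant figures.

5.52 m s⁻¹

Coriolis parameter at 45°N:
f = 2Ω sin φ = 2 × 7.29×10⁻⁵ × sin 45° = 1.03×10⁻⁴ s⁻¹
Height gradient: |∂Z/∂n| = 30 m / 517000 m = 5.80×10⁻⁵
On a pressure surface, geostrophic balance gives V_g = (g/f)|∂Z/∂n|:
V_g = 9.81 × 5.80×10⁻⁵ / 1.03×10⁻⁴ = 5.52 m/s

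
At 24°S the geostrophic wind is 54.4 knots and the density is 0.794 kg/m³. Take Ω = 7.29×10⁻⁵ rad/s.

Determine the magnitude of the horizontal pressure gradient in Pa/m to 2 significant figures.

Coriolis parameter at 24°S:
f = 2Ω sin φ = 2 × 7.29×10⁻⁵ × sin 24° = 5.93×10⁻⁵ s⁻¹
Wind speed in SI: 54.4 knots = 28.0 m/s
Geostrophic balance rearranged: |∂P/∂n| = f ρ V_g
|∂P/∂n| = 5.93×10⁻⁵ × 0.794 × 28.0 = 1.32×10⁻³ Pa/m

1.3×10⁻³ Pa/m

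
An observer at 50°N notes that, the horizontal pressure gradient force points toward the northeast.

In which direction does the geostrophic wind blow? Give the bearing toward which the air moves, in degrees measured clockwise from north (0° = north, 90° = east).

135°

The pressure-gradient force points toward the northeast (bearing 045°).
Geostrophic balance: in the Northern Hemisphere the Coriolis force deflects motion to the right, so the geostrophic wind blows 90° to the right of the pressure-gradient force (low pressure on the left).
Rotating 045° by 90° clockwise gives 135° — the wind blows toward the southeast.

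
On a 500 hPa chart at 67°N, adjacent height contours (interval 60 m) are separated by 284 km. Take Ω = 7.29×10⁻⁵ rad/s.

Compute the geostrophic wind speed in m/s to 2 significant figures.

Coriolis parameter at 67°N:
f = 2Ω sin φ = 2 × 7.29×10⁻⁵ × sin 67° = 1.34×10⁻⁴ s⁻¹
Height gradient: |∂Z/∂n| = 60 m / 284000 m = 2.11×10⁻⁴
On a pressure surface, geostrophic balance gives V_g = (g/f)|∂Z/∂n|:
V_g = 9.81 × 2.11×10⁻⁴ / 1.34×10⁻⁴ = 15.4 m/s

15 m/s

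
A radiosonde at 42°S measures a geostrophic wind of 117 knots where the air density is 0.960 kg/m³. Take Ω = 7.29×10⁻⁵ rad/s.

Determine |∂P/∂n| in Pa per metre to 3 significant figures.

Coriolis parameter at 42°S:
f = 2Ω sin φ = 2 × 7.29×10⁻⁵ × sin 42° = 9.76×10⁻⁵ s⁻¹
Wind speed in SI: 117 knots = 60.2 m/s
Geostrophic balance rearranged: |∂P/∂n| = f ρ V_g
|∂P/∂n| = 9.76×10⁻⁵ × 0.960 × 60.2 = 5.64×10⁻³ Pa/m

5.64×10⁻³ Pa/m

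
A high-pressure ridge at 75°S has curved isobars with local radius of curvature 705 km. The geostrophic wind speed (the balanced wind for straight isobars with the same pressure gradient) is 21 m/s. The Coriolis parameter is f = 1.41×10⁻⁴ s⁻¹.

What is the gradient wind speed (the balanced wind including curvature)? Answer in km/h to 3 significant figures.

Around a high, pressure-gradient force acts outward with centrifugal, so Coriolis balances both:
fV = (1/ρ)|∂P/∂n| + V²/R  →  V² − fR·V + fR·V_g = 0
With fR = 1.41×10⁻⁴ × 705×10³ m = 99.4 m/s:
V = [fR − √((fR)² − 4 fR V_g)]/2 = [99.4 − √(99.4² − 4×99.4×21)]/2 = 30.1 m/s
Supergeostrophic (V > V_g = 21 m/s), as expected around a high.
Converting: 30.1 m/s × 3.6 = 108 km/h

108 km/h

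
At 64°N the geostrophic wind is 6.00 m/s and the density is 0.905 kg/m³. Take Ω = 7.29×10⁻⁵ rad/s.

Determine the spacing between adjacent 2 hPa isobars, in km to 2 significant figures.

Coriolis parameter at 64°N:
f = 2Ω sin φ = 2 × 7.29×10⁻⁵ × sin 64° = 1.31×10⁻⁴ s⁻¹
Geostrophic balance rearranged: |∂P/∂n| = f ρ V_g
|∂P/∂n| = 1.31×10⁻⁴ × 0.905 × 6.00 = 7.12×10⁻⁴ Pa/m
Isobar spacing: Δn = ΔP/|∂P/∂n| = 200 Pa / 7.12×10⁻⁴ Pa/m = 281069 m ≈ 280 km

280 km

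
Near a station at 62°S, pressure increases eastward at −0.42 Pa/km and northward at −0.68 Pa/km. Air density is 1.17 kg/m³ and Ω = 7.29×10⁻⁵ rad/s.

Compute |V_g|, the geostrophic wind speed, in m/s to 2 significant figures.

5.3 m/s

Coriolis parameter at 62°S:
f = 2Ω sin φ = 2 × 7.29×10⁻⁵ × sin 62° = 1.29×10⁻⁴ s⁻¹
In the Southern Hemisphere f is negative: f = −1.29×10⁻⁴ s⁻¹.
Component geostrophic relations (x east, y north):
u_g = −(1/(fρ)) ∂P/∂y,  v_g = (1/(fρ)) ∂P/∂x
u_g = −(−0.68×10⁻³)/(−1.29×10⁻⁴ × 1.17) = −4.51 m/s;  v_g = (−0.42×10⁻³)/(−1.29×10⁻⁴ × 1.17) = 2.79 m/s
|V_g| = √(u_g² + v_g²) = 5.31 m/s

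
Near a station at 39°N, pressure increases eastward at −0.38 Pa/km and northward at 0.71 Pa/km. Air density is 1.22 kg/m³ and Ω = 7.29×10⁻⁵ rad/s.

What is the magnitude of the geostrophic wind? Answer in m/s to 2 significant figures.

Coriolis parameter at 39°N:
f = 2Ω sin φ = 2 × 7.29×10⁻⁵ × sin 39° = 9.18×10⁻⁵ s⁻¹
Component geostrophic relations (x east, y north):
u_g = −(1/(fρ)) ∂P/∂y,  v_g = (1/(fρ)) ∂P/∂x
u_g = −(0.71×10⁻³)/(9.18×10⁻⁵ × 1.22) = −6.34 m/s;  v_g = (−0.38×10⁻³)/(9.18×10⁻⁵ × 1.22) = −3.39 m/s
|V_g| = √(u_g² + v_g²) = 7.19 m/s

7.2 m/s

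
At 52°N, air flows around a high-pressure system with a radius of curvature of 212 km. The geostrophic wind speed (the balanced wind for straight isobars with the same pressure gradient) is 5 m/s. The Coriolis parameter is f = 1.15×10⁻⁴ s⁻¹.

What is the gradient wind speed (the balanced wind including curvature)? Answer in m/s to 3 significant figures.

Around a high, pressure-gradient force acts outward with centrifugal, so Coriolis balances both:
fV = (1/ρ)|∂P/∂n| + V²/R  →  V² − fR·V + fR·V_g = 0
With fR = 1.15×10⁻⁴ × 212×10³ m = 24.4 m/s:
V = [fR − √((fR)² − 4 fR V_g)]/2 = [24.4 − √(24.4² − 4×24.4×5)]/2 = 7.02 m/s
Supergeostrophic (V > V_g = 5 m/s), as expected around a high.

7.02 m/s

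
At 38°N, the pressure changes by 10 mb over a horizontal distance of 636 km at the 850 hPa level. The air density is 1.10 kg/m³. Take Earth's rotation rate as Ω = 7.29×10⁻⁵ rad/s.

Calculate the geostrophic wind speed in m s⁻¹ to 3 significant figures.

15.9 m s⁻¹

Coriolis parameter at 38°N:
f = 2Ω sin φ = 2 × 7.29×10⁻⁵ × sin 38° = 8.98×10⁻⁵ s⁻¹
Pressure gradient: |∂P/∂n| = 1000 Pa / 636000 m = 1.57×10⁻³ Pa/m
Geostrophic balance (pressure-gradient force = Coriolis force):
V_g = (1/(fρ)) |∂P/∂n| = 1.57×10⁻³ / (8.98×10⁻⁵ × 1.10) = 15.9 m/s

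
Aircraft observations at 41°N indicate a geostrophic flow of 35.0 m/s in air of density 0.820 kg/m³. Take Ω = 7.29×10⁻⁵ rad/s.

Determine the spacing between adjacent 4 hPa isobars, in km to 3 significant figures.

146 km

Coriolis parameter at 41°N:
f = 2Ω sin φ = 2 × 7.29×10⁻⁵ × sin 41° = 9.57×10⁻⁵ s⁻¹
Geostrophic balance rearranged: |∂P/∂n| = f ρ V_g
|∂P/∂n| = 9.57×10⁻⁵ × 0.820 × 35.0 = 2.75×10⁻³ Pa/m
Isobar spacing: Δn = ΔP/|∂P/∂n| = 400 Pa / 2.75×10⁻³ Pa/m = 145706 m ≈ 146 km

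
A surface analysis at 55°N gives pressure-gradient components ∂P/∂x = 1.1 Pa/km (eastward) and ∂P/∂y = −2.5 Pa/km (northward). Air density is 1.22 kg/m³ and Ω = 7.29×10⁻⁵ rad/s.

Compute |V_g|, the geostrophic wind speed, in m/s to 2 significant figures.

19 m/s

Coriolis parameter at 55°N:
f = 2Ω sin φ = 2 × 7.29×10⁻⁵ × sin 55° = 1.19×10⁻⁴ s⁻¹
Component geostrophic relations (x east, y north):
u_g = −(1/(fρ)) ∂P/∂y,  v_g = (1/(fρ)) ∂P/∂x
u_g = −(−2.5×10⁻³)/(1.19×10⁻⁴ × 1.22) = 17.2 m/s;  v_g = (1.1×10⁻³)/(1.19×10⁻⁴ × 1.22) = 7.55 m/s
|V_g| = √(u_g² + v_g²) = 18.7 m/s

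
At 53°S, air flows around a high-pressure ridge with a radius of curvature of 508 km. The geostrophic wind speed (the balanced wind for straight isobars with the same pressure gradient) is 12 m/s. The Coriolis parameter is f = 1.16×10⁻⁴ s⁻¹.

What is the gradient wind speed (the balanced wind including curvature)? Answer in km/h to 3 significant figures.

Around a high, pressure-gradient force acts outward with centrifugal, so Coriolis balances both:
fV = (1/ρ)|∂P/∂n| + V²/R  →  V² − fR·V + fR·V_g = 0
With fR = 1.16×10⁻⁴ × 508×10³ m = 58.9 m/s:
V = [fR − √((fR)² − 4 fR V_g)]/2 = [58.9 − √(58.9² − 4×58.9×12)]/2 = 16.8 m/s
Supergeostrophic (V > V_g = 12 m/s), as expected around a high.
Converting: 16.8 m/s × 3.6 = 60.4 km/h

60.4 km/h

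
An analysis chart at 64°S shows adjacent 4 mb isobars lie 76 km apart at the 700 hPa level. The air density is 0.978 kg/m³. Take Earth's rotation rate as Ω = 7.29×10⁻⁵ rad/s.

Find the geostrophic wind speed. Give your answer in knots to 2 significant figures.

80 knots

Coriolis parameter at 64°S:
f = 2Ω sin φ = 2 × 7.29×10⁻⁵ × sin 64° = 1.31×10⁻⁴ s⁻¹
Pressure gradient: |∂P/∂n| = 400 Pa / 76000 m = 5.26×10⁻³ Pa/m
Geostrophic balance (pressure-gradient force = Coriolis force):
V_g = (1/(fρ)) |∂P/∂n| = 5.26×10⁻³ / (1.31×10⁻⁴ × 0.978) = 41.1 m/s
Converting: 41.1 m/s × 1.944 = 80 knots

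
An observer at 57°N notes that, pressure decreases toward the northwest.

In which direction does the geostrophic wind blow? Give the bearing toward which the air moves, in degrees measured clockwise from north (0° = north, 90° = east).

The pressure-gradient force points toward the northwest (bearing 315°).
Geostrophic balance: in the Northern Hemisphere the Coriolis force deflects motion to the right, so the geostrophic wind blows 90° to the right of the pressure-gradient force (low pressure on the left).
Rotating 315° by 90° clockwise gives 045° — the wind blows toward the northeast.

045°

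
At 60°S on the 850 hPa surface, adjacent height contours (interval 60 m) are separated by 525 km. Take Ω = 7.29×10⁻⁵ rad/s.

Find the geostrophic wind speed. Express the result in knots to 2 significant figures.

Coriolis parameter at 60°S:
f = 2Ω sin φ = 2 × 7.29×10⁻⁵ × sin 60° = 1.26×10⁻⁴ s⁻¹
Height gradient: |∂Z/∂n| = 60 m / 525000 m = 1.14×10⁻⁴
On a pressure surface, geostrophic balance gives V_g = (g/f)|∂Z/∂n|:
V_g = 9.81 × 1.14×10⁻⁴ / 1.26×10⁻⁴ = 8.88 m/s
Converting: 8.88 m/s × 1.944 = 17 knots

17 knots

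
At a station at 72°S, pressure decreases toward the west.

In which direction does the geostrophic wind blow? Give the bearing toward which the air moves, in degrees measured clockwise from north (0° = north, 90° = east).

The pressure-gradient force points toward the west (bearing 270°).
Geostrophic balance: in the Southern Hemisphere the Coriolis force deflects motion to the left, so the geostrophic wind blows 90° to the left of the pressure-gradient force (low pressure on the right).
Rotating 270° by 90° counterclockwise gives 180° — the wind blows toward the south.

180°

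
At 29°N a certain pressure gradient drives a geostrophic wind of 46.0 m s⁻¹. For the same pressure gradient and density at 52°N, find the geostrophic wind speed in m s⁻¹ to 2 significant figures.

28 m s⁻¹

With the same pressure gradient and density, V_g ∝ 1/f ∝ 1/sin φ.
V₂ = V₁ · sin φ₁ / sin φ₂ = 46.0 × sin 29° / sin 52°
V₂ = 46.0 × 0.4848/0.7880 = 28 m s⁻¹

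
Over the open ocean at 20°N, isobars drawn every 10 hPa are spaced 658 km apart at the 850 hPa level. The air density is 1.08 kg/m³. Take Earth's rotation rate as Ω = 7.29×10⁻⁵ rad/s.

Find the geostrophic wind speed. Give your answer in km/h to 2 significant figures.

Coriolis parameter at 20°N:
f = 2Ω sin φ = 2 × 7.29×10⁻⁵ × sin 20° = 4.99×10⁻⁵ s⁻¹
Pressure gradient: |∂P/∂n| = 1000 Pa / 658000 m = 1.52×10⁻³ Pa/m
Geostrophic balance (pressure-gradient force = Coriolis force):
V_g = (1/(fρ)) |∂P/∂n| = 1.52×10⁻³ / (4.99×10⁻⁵ × 1.08) = 28.2 m/s
Converting: 28.2 m/s × 3.6 = 100 km/h

100 km/h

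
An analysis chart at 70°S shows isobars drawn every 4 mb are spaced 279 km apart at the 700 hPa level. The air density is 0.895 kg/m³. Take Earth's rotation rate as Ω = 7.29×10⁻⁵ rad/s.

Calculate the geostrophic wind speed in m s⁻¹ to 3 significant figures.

Coriolis parameter at 70°S:
f = 2Ω sin φ = 2 × 7.29×10⁻⁵ × sin 70° = 1.37×10⁻⁴ s⁻¹
Pressure gradient: |∂P/∂n| = 400 Pa / 279000 m = 1.43×10⁻³ Pa/m
Geostrophic balance (pressure-gradient force = Coriolis force):
V_g = (1/(fρ)) |∂P/∂n| = 1.43×10⁻³ / (1.37×10⁻⁴ × 0.895) = 11.7 m/s

11.7 m s⁻¹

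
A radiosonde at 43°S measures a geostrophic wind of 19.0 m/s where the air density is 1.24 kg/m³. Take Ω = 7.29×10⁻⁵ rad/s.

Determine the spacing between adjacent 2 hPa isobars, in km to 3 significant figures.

Coriolis parameter at 43°S:
f = 2Ω sin φ = 2 × 7.29×10⁻⁵ × sin 43° = 9.94×10⁻⁵ s⁻¹
Geostrophic balance rearranged: |∂P/∂n| = f ρ V_g
|∂P/∂n| = 9.94×10⁻⁵ × 1.24 × 19.0 = 2.34×10⁻³ Pa/m
Isobar spacing: Δn = ΔP/|∂P/∂n| = 200 Pa / 2.34×10⁻³ Pa/m = 85372 m ≈ 85.4 km

85.4 km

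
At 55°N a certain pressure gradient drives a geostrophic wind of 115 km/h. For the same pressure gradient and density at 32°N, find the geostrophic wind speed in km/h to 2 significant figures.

With the same pressure gradient and density, V_g ∝ 1/f ∝ 1/sin φ.
V₂ = V₁ · sin φ₁ / sin φ₂ = 115 × sin 55° / sin 32°
V₂ = 115 × 0.8192/0.5299 = 180 km/h

180 km/h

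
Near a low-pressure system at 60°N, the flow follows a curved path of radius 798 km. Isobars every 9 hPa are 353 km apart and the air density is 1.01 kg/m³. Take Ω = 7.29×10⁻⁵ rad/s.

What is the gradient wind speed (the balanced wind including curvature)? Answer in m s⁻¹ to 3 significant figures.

Coriolis parameter at 60°N:
f = 2Ω sin φ = 2 × 7.29×10⁻⁵ × sin 60° = 1.26×10⁻⁴ s⁻¹
Pressure gradient: |∂P/∂n| = 900 Pa / 353000 m = 2.55×10⁻³ Pa/m
Geostrophic speed: V_g = |∂P/∂n|/(fρ) = 2.55×10⁻³/(1.26×10⁻⁴ × 1.01) = 20.0 m/s
Around a low, centrifugal force acts outward with Coriolis, so pressure-gradient force balances both:
(1/ρ)|∂P/∂n| = fV + V²/R  →  V² + fR·V − fR·V_g = 0
With fR = 1.26×10⁻⁴ × 798×10³ m = 101 m/s:
V = [−fR + √((fR)² + 4 fR V_g)]/2 = [−101 + √(101² + 4×101×20)]/2 = 17.1 m/s
Subgeostrophic (V < V_g = 20 m/s), as expected around a low.

17.1 m s⁻¹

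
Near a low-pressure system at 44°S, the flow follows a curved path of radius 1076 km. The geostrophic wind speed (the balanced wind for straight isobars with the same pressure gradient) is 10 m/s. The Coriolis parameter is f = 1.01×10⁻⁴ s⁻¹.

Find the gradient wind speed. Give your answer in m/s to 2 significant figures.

9.2 m/s

Around a low, centrifugal force acts outward with Coriolis, so pressure-gradient force balances both:
(1/ρ)|∂P/∂n| = fV + V²/R  →  V² + fR·V − fR·V_g = 0
With fR = 1.01×10⁻⁴ × 1076×10³ m = 109 m/s:
V = [−fR + √((fR)² + 4 fR V_g)]/2 = [−109 + √(109² + 4×109×10)]/2 = 9.22 m/s
Subgeostrophic (V < V_g = 10 m/s), as expected around a low.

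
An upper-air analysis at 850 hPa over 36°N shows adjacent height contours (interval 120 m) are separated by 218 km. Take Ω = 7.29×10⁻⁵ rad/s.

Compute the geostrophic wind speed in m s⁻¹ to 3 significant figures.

63.0 m s⁻¹

Coriolis parameter at 36°N:
f = 2Ω sin φ = 2 × 7.29×10⁻⁵ × sin 36° = 8.57×10⁻⁵ s⁻¹
Height gradient: |∂Z/∂n| = 120 m / 218000 m = 5.50×10⁻⁴
On a pressure surface, geostrophic balance gives V_g = (g/f)|∂Z/∂n|:
V_g = 9.81 × 5.50×10⁻⁴ / 8.57×10⁻⁵ = 63.0 m/s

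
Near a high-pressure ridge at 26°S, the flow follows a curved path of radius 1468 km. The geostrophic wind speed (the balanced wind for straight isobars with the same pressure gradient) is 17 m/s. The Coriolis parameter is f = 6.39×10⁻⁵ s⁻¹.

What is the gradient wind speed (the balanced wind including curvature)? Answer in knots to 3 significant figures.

43.4 knots

Around a high, pressure-gradient force acts outward with centrifugal, so Coriolis balances both:
fV = (1/ρ)|∂P/∂n| + V²/R  →  V² − fR·V + fR·V_g = 0
With fR = 6.39×10⁻⁵ × 1468×10³ m = 93.8 m/s:
V = [fR − √((fR)² − 4 fR V_g)]/2 = [93.8 − √(93.8² − 4×93.8×17)]/2 = 22.3 m/s
Supergeostrophic (V > V_g = 17 m/s), as expected around a high.
Converting: 22.3 m/s × 1.944 = 43.4 knots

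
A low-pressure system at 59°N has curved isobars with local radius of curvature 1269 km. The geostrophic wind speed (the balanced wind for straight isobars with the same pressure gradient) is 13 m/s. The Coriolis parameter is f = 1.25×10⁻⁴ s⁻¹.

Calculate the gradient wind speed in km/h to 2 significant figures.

43 km/h

Around a low, centrifugal force acts outward with Coriolis, so pressure-gradient force balances both:
(1/ρ)|∂P/∂n| = fV + V²/R  →  V² + fR·V − fR·V_g = 0
With fR = 1.25×10⁻⁴ × 1269×10³ m = 159 m/s:
V = [−fR + √((fR)² + 4 fR V_g)]/2 = [−159 + √(159² + 4×159×13)]/2 = 12.1 m/s
Subgeostrophic (V < V_g = 13 m/s), as expected around a low.
Converting: 12.1 m/s × 3.6 = 43 km/h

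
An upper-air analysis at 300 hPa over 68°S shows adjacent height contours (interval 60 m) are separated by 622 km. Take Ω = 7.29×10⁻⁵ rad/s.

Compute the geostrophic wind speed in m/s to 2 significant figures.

Coriolis parameter at 68°S:
f = 2Ω sin φ = 2 × 7.29×10⁻⁵ × sin 68° = 1.35×10⁻⁴ s⁻¹
Height gradient: |∂Z/∂n| = 60 m / 622000 m = 9.65×10⁻⁵
On a pressure surface, geostrophic balance gives V_g = (g/f)|∂Z/∂n|:
V_g = 9.81 × 9.65×10⁻⁵ / 1.35×10⁻⁴ = 7.00 m/s

7.0 m/s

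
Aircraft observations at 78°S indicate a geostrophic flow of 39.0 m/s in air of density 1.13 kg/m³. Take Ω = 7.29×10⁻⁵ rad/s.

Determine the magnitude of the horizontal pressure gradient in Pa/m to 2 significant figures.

6.3×10⁻³ Pa/m

Coriolis parameter at 78°S:
f = 2Ω sin φ = 2 × 7.29×10⁻⁵ × sin 78° = 1.43×10⁻⁴ s⁻¹
Geostrophic balance rearranged: |∂P/∂n| = f ρ V_g
|∂P/∂n| = 1.43×10⁻⁴ × 1.13 × 39.0 = 6.28×10⁻³ Pa/m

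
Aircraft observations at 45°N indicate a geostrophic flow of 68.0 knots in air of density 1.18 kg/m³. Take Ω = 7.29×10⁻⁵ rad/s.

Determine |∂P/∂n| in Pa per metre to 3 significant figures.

4.26×10⁻³ Pa/m

Coriolis parameter at 45°N:
f = 2Ω sin φ = 2 × 7.29×10⁻⁵ × sin 45° = 1.03×10⁻⁴ s⁻¹
Wind speed in SI: 68.0 knots = 35.0 m/s
Geostrophic balance rearranged: |∂P/∂n| = f ρ V_g
|∂P/∂n| = 1.03×10⁻⁴ × 1.18 × 35.0 = 4.26×10⁻³ Pa/m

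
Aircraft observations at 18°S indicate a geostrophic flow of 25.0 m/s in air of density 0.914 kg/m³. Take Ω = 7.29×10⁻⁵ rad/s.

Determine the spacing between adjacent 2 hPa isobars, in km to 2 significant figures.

Coriolis parameter at 18°S:
f = 2Ω sin φ = 2 × 7.29×10⁻⁵ × sin 18° = 4.51×10⁻⁵ s⁻¹
Geostrophic balance rearranged: |∂P/∂n| = f ρ V_g
|∂P/∂n| = 4.51×10⁻⁵ × 0.914 × 25.0 = 1.03×10⁻³ Pa/m
Isobar spacing: Δn = ΔP/|∂P/∂n| = 200 Pa / 1.03×10⁻³ Pa/m = 194269 m ≈ 190 km

190 km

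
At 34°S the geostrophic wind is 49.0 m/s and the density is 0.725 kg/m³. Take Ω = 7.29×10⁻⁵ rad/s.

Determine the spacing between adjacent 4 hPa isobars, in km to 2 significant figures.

Coriolis parameter at 34°S:
f = 2Ω sin φ = 2 × 7.29×10⁻⁵ × sin 34° = 8.15×10⁻⁵ s⁻¹
Geostrophic balance rearranged: |∂P/∂n| = f ρ V_g
|∂P/∂n| = 8.15×10⁻⁵ × 0.725 × 49.0 = 2.90×10⁻³ Pa/m
Isobar spacing: Δn = ΔP/|∂P/∂n| = 400 Pa / 2.90×10⁻³ Pa/m = 138104 m ≈ 140 km

140 km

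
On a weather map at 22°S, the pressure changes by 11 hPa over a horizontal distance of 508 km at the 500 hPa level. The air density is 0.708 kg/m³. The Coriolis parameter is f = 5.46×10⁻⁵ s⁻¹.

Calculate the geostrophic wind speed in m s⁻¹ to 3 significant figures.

Pressure gradient: |∂P/∂n| = 1100 Pa / 508000 m = 2.17×10⁻³ Pa/m
Geostrophic balance (pressure-gradient force = Coriolis force):
V_g = (1/(fρ)) |∂P/∂n| = 2.17×10⁻³ / (5.46×10⁻⁵ × 0.708) = 56.0 m/s

56.0 m s⁻¹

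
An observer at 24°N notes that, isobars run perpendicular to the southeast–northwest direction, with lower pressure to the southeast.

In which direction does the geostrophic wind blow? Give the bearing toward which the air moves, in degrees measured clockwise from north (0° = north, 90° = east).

The pressure-gradient force points toward the southeast (bearing 135°).
Geostrophic balance: in the Northern Hemisphere the Coriolis force deflects motion to the right, so the geostrophic wind blows 90° to the right of the pressure-gradient force (low pressure on the left).
Rotating 135° by 90° clockwise gives 225° — the wind blows toward the southwest.

225°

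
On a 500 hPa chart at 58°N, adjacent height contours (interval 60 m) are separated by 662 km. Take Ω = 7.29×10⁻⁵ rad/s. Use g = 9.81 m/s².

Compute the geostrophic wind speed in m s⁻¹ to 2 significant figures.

Coriolis parameter at 58°N:
f = 2Ω sin φ = 2 × 7.29×10⁻⁵ × sin 58° = 1.24×10⁻⁴ s⁻¹
Height gradient: |∂Z/∂n| = 60 m / 662000 m = 9.06×10⁻⁵
On a pressure surface, geostrophic balance gives V_g = (g/f)|∂Z/∂n|:
V_g = 9.81 × 9.06×10⁻⁵ / 1.24×10⁻⁴ = 7.19 m/s

7.2 m s⁻¹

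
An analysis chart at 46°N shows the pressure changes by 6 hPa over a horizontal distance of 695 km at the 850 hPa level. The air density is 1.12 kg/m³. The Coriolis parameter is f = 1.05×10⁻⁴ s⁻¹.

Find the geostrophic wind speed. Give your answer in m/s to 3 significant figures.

Pressure gradient: |∂P/∂n| = 600 Pa / 695000 m = 8.63×10⁻⁴ Pa/m
Geostrophic balance (pressure-gradient force = Coriolis force):
V_g = (1/(fρ)) |∂P/∂n| = 8.63×10⁻⁴ / (1.05×10⁻⁴ × 1.12) = 7.34 m/s

7.34 m/s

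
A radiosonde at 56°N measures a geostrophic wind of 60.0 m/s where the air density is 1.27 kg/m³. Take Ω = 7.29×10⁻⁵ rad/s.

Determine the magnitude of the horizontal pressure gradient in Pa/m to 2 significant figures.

Coriolis parameter at 56°N:
f = 2Ω sin φ = 2 × 7.29×10⁻⁵ × sin 56° = 1.21×10⁻⁴ s⁻¹
Geostrophic balance rearranged: |∂P/∂n| = f ρ V_g
|∂P/∂n| = 1.21×10⁻⁴ × 1.27 × 60.0 = 9.21×10⁻³ Pa/m

9.2×10⁻³ Pa/m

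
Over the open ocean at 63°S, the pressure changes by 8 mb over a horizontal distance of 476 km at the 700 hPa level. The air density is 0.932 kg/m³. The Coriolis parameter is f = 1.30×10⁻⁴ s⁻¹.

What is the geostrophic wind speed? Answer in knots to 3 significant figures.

Pressure gradient: |∂P/∂n| = 800 Pa / 476000 m = 1.68×10⁻³ Pa/m
Geostrophic balance (pressure-gradient force = Coriolis force):
V_g = (1/(fρ)) |∂P/∂n| = 1.68×10⁻³ / (1.30×10⁻⁴ × 0.932) = 13.9 m/s
Converting: 13.9 m/s × 1.944 = 27.0 knots

27.0 knots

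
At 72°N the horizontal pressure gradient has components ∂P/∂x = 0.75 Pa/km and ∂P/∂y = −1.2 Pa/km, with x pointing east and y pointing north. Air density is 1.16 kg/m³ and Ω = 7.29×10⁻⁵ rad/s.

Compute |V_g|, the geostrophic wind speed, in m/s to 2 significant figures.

8.8 m/s

Coriolis parameter at 72°N:
f = 2Ω sin φ = 2 × 7.29×10⁻⁵ × sin 72° = 1.39×10⁻⁴ s⁻¹
Component geostrophic relations (x east, y north):
u_g = −(1/(fρ)) ∂P/∂y,  v_g = (1/(fρ)) ∂P/∂x
u_g = −(−1.2×10⁻³)/(1.39×10⁻⁴ × 1.16) = 7.46 m/s;  v_g = (0.75×10⁻³)/(1.39×10⁻⁴ × 1.16) = 4.66 m/s
|V_g| = √(u_g² + v_g²) = 8.80 m/s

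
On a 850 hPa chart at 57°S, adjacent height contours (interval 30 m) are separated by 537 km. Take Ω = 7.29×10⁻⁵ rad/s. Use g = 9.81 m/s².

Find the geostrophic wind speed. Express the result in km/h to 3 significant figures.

Coriolis parameter at 57°S:
f = 2Ω sin φ = 2 × 7.29×10⁻⁵ × sin 57° = 1.22×10⁻⁴ s⁻¹
Height gradient: |∂Z/∂n| = 30 m / 537000 m = 5.59×10⁻⁵
On a pressure surface, geostrophic balance gives V_g = (g/f)|∂Z/∂n|:
V_g = 9.81 × 5.59×10⁻⁵ / 1.22×10⁻⁴ = 4.48 m/s
Converting: 4.48 m/s × 3.6 = 16.1 km/h

16.1 km/h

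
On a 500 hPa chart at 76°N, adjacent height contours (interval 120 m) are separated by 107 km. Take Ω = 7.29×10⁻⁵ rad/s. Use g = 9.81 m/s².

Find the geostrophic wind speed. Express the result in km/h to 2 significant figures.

280 km/h

Coriolis parameter at 76°N:
f = 2Ω sin φ = 2 × 7.29×10⁻⁵ × sin 76° = 1.41×10⁻⁴ s⁻¹
Height gradient: |∂Z/∂n| = 120 m / 107000 m = 1.12×10⁻³
On a pressure surface, geostrophic balance gives V_g = (g/f)|∂Z/∂n|:
V_g = 9.81 × 1.12×10⁻³ / 1.41×10⁻⁴ = 77.8 m/s
Converting: 77.8 m/s × 3.6 = 280 km/h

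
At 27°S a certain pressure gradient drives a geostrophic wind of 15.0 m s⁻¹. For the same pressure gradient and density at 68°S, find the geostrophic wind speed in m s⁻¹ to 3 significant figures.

With the same pressure gradient and density, V_g ∝ 1/f ∝ 1/sin φ.
V₂ = V₁ · sin φ₁ / sin φ₂ = 15.0 × sin 27° / sin 68°
V₂ = 15.0 × 0.4540/0.9272 = 7.34 m s⁻¹

7.34 m s⁻¹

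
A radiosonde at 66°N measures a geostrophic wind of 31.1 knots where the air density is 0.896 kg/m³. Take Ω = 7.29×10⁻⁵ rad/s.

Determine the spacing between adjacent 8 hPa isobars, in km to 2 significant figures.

420 km

Coriolis parameter at 66°N:
f = 2Ω sin φ = 2 × 7.29×10⁻⁵ × sin 66° = 1.33×10⁻⁴ s⁻¹
Wind speed in SI: 31.1 knots = 16.0 m/s
Geostrophic balance rearranged: |∂P/∂n| = f ρ V_g
|∂P/∂n| = 1.33×10⁻⁴ × 0.896 × 16.0 = 1.91×10⁻³ Pa/m
Isobar spacing: Δn = ΔP/|∂P/∂n| = 800 Pa / 1.91×10⁻³ Pa/m = 418982 m ≈ 420 km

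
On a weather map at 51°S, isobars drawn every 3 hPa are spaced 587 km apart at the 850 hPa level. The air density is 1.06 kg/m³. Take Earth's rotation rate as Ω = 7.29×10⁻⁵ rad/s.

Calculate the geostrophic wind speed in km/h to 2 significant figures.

Coriolis parameter at 51°S:
f = 2Ω sin φ = 2 × 7.29×10⁻⁵ × sin 51° = 1.13×10⁻⁴ s⁻¹
Pressure gradient: |∂P/∂n| = 300 Pa / 587000 m = 5.11×10⁻⁴ Pa/m
Geostrophic balance (pressure-gradient force = Coriolis force):
V_g = (1/(fρ)) |∂P/∂n| = 5.11×10⁻⁴ / (1.13×10⁻⁴ × 1.06) = 4.26 m/s
Converting: 4.26 m/s × 3.6 = 15 km/h

15 km/h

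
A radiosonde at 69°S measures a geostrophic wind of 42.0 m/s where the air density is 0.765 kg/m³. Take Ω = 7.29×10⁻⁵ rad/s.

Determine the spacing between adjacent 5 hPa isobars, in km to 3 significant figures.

114 km

Coriolis parameter at 69°S:
f = 2Ω sin φ = 2 × 7.29×10⁻⁵ × sin 69° = 1.36×10⁻⁴ s⁻¹
Geostrophic balance rearranged: |∂P/∂n| = f ρ V_g
|∂P/∂n| = 1.36×10⁻⁴ × 0.765 × 42.0 = 4.37×10⁻³ Pa/m
Isobar spacing: Δn = ΔP/|∂P/∂n| = 500 Pa / 4.37×10⁻³ Pa/m = 114327 m ≈ 114 km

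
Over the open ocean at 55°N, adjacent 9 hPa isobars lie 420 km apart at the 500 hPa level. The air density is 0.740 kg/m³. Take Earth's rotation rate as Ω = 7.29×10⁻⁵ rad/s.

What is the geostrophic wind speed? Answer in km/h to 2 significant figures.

Coriolis parameter at 55°N:
f = 2Ω sin φ = 2 × 7.29×10⁻⁵ × sin 55° = 1.19×10⁻⁴ s⁻¹
Pressure gradient: |∂P/∂n| = 900 Pa / 420000 m = 2.14×10⁻³ Pa/m
Geostrophic balance (pressure-gradient force = Coriolis force):
V_g = (1/(fρ)) |∂P/∂n| = 2.14×10⁻³ / (1.19×10⁻⁴ × 0.740) = 24.2 m/s
Converting: 24.2 m/s × 3.6 = 87 km/h

87 km/h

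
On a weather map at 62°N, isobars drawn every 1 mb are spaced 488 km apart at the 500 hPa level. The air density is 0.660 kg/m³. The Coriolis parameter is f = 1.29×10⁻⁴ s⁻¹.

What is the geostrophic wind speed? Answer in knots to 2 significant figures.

Pressure gradient: |∂P/∂n| = 100 Pa / 488000 m = 2.05×10⁻⁴ Pa/m
Geostrophic balance (pressure-gradient force = Coriolis force):
V_g = (1/(fρ)) |∂P/∂n| = 2.05×10⁻⁴ / (1.29×10⁻⁴ × 0.660) = 2.41 m/s
Converting: 2.41 m/s × 1.944 = 4.7 knots

4.7 knots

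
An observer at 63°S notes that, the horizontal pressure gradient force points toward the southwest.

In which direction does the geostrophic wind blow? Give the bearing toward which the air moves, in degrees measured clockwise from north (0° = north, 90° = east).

135°

The pressure-gradient force points toward the southwest (bearing 225°).
Geostrophic balance: in the Southern Hemisphere the Coriolis force deflects motion to the left, so the geostrophic wind blows 90° to the left of the pressure-gradient force (low pressure on the right).
Rotating 225° by 90° counterclockwise gives 135° — the wind blows toward the southeast.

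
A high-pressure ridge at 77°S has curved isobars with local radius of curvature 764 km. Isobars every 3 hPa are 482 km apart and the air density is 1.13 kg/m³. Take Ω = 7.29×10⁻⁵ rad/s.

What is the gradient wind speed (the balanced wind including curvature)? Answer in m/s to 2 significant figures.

Coriolis parameter at 77°S:
f = 2Ω sin φ = 2 × 7.29×10⁻⁵ × sin 77° = 1.42×10⁻⁴ s⁻¹
Pressure gradient: |∂P/∂n| = 300 Pa / 482000 m = 6.22×10⁻⁴ Pa/m
Geostrophic speed: V_g = |∂P/∂n|/(fρ) = 6.22×10⁻⁴/(1.42×10⁻⁴ × 1.13) = 3.88 m/s
Around a high, pressure-gradient force acts outward with centrifugal, so Coriolis balances both:
fV = (1/ρ)|∂P/∂n| + V²/R  →  V² − fR·V + fR·V_g = 0
With fR = 1.42×10⁻⁴ × 764×10³ m = 109 m/s:
V = [fR − √((fR)² − 4 fR V_g)]/2 = [109 − √(109² − 4×109×3.88)]/2 = 4.03 m/s
Supergeostrophic (V > V_g = 3.88 m/s), as expected around a high.

4.0 m/s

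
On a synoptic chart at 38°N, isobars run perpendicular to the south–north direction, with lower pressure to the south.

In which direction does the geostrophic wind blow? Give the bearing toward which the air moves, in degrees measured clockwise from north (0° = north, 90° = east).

The pressure-gradient force points toward the south (bearing 180°).
Geostrophic balance: in the Northern Hemisphere the Coriolis force deflects motion to the right, so the geostrophic wind blows 90° to the right of the pressure-gradient force (low pressure on the left).
Rotating 180° by 90° clockwise gives 270° — the wind blows toward the west.

270°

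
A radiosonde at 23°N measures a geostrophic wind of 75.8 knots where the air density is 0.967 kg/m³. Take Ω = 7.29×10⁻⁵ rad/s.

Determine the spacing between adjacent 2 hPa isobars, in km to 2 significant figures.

93 km

Coriolis parameter at 23°N:
f = 2Ω sin φ = 2 × 7.29×10⁻⁵ × sin 23° = 5.70×10⁻⁵ s⁻¹
Wind speed in SI: 75.8 knots = 39.0 m/s
Geostrophic balance rearranged: |∂P/∂n| = f ρ V_g
|∂P/∂n| = 5.70×10⁻⁵ × 0.967 × 39.0 = 2.15×10⁻³ Pa/m
Isobar spacing: Δn = ΔP/|∂P/∂n| = 200 Pa / 2.15×10⁻³ Pa/m = 93102 m ≈ 93 km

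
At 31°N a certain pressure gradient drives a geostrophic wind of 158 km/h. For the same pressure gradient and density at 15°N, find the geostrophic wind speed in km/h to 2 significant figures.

With the same pressure gradient and density, V_g ∝ 1/f ∝ 1/sin φ.
V₂ = V₁ · sin φ₁ / sin φ₂ = 158 × sin 31° / sin 15°
V₂ = 158 × 0.5150/0.2588 = 310 km/h

310 km/h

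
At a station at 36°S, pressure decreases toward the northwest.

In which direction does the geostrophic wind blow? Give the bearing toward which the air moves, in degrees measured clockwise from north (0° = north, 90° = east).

225°

The pressure-gradient force points toward the northwest (bearing 315°).
Geostrophic balance: in the Southern Hemisphere the Coriolis force deflects motion to the left, so the geostrophic wind blows 90° to the left of the pressure-gradient force (low pressure on the right).
Rotating 315° by 90° counterclockwise gives 225° — the wind blows toward the southwest.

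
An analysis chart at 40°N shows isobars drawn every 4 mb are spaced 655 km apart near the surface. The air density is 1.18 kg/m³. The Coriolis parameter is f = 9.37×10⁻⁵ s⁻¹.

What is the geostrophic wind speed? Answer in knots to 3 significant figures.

Pressure gradient: |∂P/∂n| = 400 Pa / 655000 m = 6.11×10⁻⁴ Pa/m
Geostrophic balance (pressure-gradient force = Coriolis force):
V_g = (1/(fρ)) |∂P/∂n| = 6.11×10⁻⁴ / (9.37×10⁻⁵ × 1.18) = 5.52 m/s
Converting: 5.52 m/s × 1.944 = 10.7 knots

10.7 knots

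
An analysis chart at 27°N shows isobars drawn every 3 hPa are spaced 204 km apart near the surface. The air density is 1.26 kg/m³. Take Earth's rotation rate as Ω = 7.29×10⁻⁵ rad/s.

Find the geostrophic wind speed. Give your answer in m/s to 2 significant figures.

Coriolis parameter at 27°N:
f = 2Ω sin φ = 2 × 7.29×10⁻⁵ × sin 27° = 6.62×10⁻⁵ s⁻¹
Pressure gradient: |∂P/∂n| = 300 Pa / 204000 m = 1.47×10⁻³ Pa/m
Geostrophic balance (pressure-gradient force = Coriolis force):
V_g = (1/(fρ)) |∂P/∂n| = 1.47×10⁻³ / (6.62×10⁻⁵ × 1.26) = 17.6 m/s

18 m/s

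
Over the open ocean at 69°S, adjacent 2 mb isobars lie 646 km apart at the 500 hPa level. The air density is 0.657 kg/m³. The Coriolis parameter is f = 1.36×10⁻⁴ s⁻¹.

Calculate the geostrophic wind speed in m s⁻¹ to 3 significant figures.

3.46 m s⁻¹

Pressure gradient: |∂P/∂n| = 200 Pa / 646000 m = 3.10×10⁻⁴ Pa/m
Geostrophic balance (pressure-gradient force = Coriolis force):
V_g = (1/(fρ)) |∂P/∂n| = 3.10×10⁻⁴ / (1.36×10⁻⁴ × 0.657) = 3.46 m/s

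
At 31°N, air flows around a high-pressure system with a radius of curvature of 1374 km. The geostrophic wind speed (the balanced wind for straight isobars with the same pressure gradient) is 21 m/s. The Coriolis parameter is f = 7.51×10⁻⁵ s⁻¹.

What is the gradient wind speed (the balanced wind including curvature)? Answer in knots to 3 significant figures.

57.0 knots

Around a high, pressure-gradient force acts outward with centrifugal, so Coriolis balances both:
fV = (1/ρ)|∂P/∂n| + V²/R  →  V² − fR·V + fR·V_g = 0
With fR = 7.51×10⁻⁵ × 1374×10³ m = 103 m/s:
V = [fR − √((fR)² − 4 fR V_g)]/2 = [103 − √(103² − 4×103×21)]/2 = 29.3 m/s
Supergeostrophic (V > V_g = 21 m/s), as expected around a high.
Converting: 29.3 m/s × 1.944 = 57.0 knots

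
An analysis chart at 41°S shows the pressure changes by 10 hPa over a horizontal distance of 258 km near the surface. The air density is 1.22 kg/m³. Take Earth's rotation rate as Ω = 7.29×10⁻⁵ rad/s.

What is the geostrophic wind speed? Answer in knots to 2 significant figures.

65 knots

Coriolis parameter at 41°S:
f = 2Ω sin φ = 2 × 7.29×10⁻⁵ × sin 41° = 9.57×10⁻⁵ s⁻¹
Pressure gradient: |∂P/∂n| = 1000 Pa / 258000 m = 3.88×10⁻³ Pa/m
Geostrophic balance (pressure-gradient force = Coriolis force):
V_g = (1/(fρ)) |∂P/∂n| = 3.88×10⁻³ / (9.57×10⁻⁵ × 1.22) = 33.2 m/s
Converting: 33.2 m/s × 1.944 = 65 knots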